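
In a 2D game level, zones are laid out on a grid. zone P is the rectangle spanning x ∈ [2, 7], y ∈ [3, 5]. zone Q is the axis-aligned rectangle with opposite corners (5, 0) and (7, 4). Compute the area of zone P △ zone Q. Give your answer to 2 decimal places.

|zone P∩zone Q|: x∈[5,7], y∈[3,4] → 2·1 = 2.
|zone P △ zone Q| = |zone P| + |zone Q| − 2·|zone P∩zone Q| = 10 + 8 − 4 = 14.00.

14.00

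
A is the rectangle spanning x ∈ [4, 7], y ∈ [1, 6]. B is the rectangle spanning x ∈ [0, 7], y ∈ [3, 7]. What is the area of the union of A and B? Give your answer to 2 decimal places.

By inclusion–exclusion:
Individual areas: |A| = 15, |B| = 28.
|A∩B|: x∈[4,7], y∈[3,6] → 3·3 = 9.
|A ∪ B| = 43 − 9 = 34.00.

34.00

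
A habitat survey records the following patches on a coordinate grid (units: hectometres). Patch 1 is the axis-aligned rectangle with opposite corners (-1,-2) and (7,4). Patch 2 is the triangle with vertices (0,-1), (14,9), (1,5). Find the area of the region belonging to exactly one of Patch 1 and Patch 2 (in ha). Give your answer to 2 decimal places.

54.17

|Patch 1| = 48, |Patch 2| = 37, |Patch 1∩Patch 2| = 15.4167.
|Patch 1 △ Patch 2| = |Patch 1| + |Patch 2| − 2·|Patch 1∩Patch 2| = 48 + 37 − 30.8333 = 54.17.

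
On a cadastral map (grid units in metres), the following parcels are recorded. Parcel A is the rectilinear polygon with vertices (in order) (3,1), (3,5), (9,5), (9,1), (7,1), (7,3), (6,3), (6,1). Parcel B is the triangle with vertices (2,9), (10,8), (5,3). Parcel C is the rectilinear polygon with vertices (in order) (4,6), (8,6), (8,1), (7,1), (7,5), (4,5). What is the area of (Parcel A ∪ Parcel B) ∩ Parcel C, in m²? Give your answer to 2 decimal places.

|Parcel A ∪ Parcel B| = 41.5.
|(Parcel A ∪ Parcel B) ∩ Parcel C| = 7.50.

7.50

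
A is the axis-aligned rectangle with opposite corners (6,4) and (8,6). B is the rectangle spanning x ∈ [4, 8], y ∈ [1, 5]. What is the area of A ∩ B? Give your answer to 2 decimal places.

2.00

|A∩B|: x∈[6,8], y∈[4,5] → 2·1 = 2.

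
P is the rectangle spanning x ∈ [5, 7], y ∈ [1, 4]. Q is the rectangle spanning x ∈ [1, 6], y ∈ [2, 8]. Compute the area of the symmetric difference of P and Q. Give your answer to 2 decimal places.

|P∩Q|: x∈[5,6], y∈[2,4] → 1·2 = 2.
|P △ Q| = |P| + |Q| − 2·|P∩Q| = 6 + 30 − 4 = 32.00.

32.00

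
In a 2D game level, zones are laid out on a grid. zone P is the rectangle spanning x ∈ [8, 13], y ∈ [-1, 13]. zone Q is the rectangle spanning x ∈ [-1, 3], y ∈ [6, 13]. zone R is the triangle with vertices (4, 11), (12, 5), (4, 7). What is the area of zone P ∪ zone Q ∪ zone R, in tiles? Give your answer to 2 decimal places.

By inclusion–exclusion:
Individual areas: |zone P| = 70, |zone Q| = 28, |zone R| = 16.
|zone P∩zone Q| = 0 (no overlap).
|zone P∩zone R| = 4.
|zone Q∩zone R| = 0.
|zone P∩zone Q∩zone R| = 0.
|zone P ∪ zone Q ∪ zone R| = 114 − 4 + 0 = 110.00.

110.00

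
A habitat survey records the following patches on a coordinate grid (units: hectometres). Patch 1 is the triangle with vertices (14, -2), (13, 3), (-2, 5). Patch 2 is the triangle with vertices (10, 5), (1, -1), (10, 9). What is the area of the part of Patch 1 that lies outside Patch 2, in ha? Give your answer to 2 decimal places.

|Patch 1| = 36.5, |Patch 1∩Patch 2| = 4.1444.
|Patch 1 ∖ Patch 2| = |Patch 1| − |Patch 1∩Patch 2| = 36.5 − 4.1444 = 32.36.

32.36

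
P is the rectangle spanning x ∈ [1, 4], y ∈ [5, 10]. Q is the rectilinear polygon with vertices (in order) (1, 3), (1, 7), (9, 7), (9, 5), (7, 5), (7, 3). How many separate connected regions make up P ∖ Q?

P ∖ Q is a single connected region.

1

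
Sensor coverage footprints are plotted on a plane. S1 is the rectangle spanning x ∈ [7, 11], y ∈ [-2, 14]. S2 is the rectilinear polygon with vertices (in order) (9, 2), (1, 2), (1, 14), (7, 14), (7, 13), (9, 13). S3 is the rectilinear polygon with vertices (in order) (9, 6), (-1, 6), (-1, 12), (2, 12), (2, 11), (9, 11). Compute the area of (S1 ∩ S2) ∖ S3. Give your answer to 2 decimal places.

|S1 ∩ S2| = 22.
|(S1 ∩ S2) ∩ S3| = 10.
|(S1 ∩ S2) ∖ S3| = 22 − 10 = 12.00.

12.00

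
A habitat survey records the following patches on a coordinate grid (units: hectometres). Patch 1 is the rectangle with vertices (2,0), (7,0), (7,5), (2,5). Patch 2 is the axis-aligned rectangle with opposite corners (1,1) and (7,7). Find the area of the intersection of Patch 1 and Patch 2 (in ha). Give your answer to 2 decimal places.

|Patch 1∩Patch 2|: x∈[2,7], y∈[1,5] → 5·4 = 20.

20.00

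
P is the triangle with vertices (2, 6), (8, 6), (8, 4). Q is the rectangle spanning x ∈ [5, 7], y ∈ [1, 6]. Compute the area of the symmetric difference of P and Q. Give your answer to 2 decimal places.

10.67

|P| = 6, |Q| = 10, |P∩Q| = 2.6667.
|P △ Q| = |P| + |Q| − 2·|P∩Q| = 6 + 10 − 5.3333 = 10.67.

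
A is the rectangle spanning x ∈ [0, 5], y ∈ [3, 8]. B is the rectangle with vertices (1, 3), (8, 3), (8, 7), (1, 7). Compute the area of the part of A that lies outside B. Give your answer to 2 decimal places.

9.00

|A∩B|: x∈[1,5], y∈[3,7] → 4·4 = 16.
|A| = 25.
|A ∖ B| = |A| − |A∩B| = 25 − 16 = 9.00.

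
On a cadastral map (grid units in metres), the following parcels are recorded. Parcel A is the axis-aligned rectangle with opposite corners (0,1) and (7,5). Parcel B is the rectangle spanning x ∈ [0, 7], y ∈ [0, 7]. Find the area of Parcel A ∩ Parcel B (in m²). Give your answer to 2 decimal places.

|Parcel A∩Parcel B|: x∈[0,7], y∈[1,5] → 7·4 = 28.

28.00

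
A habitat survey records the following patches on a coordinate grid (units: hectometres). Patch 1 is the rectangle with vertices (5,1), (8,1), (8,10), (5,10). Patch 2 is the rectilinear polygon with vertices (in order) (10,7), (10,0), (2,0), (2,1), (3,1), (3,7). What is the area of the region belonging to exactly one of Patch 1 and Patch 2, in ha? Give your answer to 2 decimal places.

41.00

|Patch 1| = 27, |Patch 2| = 50, |Patch 1∩Patch 2| = 18.
|Patch 1 △ Patch 2| = |Patch 1| + |Patch 2| − 2·|Patch 1∩Patch 2| = 27 + 50 − 36 = 41.00.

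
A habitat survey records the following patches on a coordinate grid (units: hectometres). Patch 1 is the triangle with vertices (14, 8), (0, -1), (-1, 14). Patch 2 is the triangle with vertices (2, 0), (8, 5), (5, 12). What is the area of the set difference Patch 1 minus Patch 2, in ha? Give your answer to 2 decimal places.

|Patch 1| = 109.5, |Patch 1∩Patch 2| = 28.2383.
|Patch 1 ∖ Patch 2| = |Patch 1| − |Patch 1∩Patch 2| = 109.5 − 28.2383 = 81.26.

81.26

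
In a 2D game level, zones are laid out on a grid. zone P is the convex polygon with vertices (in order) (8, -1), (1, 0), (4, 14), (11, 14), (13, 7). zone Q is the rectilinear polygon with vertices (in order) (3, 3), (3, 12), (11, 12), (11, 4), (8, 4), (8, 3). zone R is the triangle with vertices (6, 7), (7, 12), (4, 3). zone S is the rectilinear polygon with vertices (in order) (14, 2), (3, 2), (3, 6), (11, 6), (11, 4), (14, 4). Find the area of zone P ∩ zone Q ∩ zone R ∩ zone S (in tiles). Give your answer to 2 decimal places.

The intersection is the polygon with vertices (4,3), (5,6), (5.5,6).
By the shoelace formula its area is 0.75.

0.75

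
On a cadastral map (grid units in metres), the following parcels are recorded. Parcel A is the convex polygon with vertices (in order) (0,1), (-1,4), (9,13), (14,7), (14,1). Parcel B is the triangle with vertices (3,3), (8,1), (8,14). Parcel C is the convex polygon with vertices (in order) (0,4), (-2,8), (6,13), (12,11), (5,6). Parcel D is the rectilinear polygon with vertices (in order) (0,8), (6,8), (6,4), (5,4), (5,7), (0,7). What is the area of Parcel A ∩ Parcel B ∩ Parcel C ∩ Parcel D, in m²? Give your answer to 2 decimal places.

1.60

The intersection is the polygon with vertices (5,6), (5,7), (4.818,7), (5.273,8), (6,8), (6,6.714).
By the shoelace formula its area is 1.60.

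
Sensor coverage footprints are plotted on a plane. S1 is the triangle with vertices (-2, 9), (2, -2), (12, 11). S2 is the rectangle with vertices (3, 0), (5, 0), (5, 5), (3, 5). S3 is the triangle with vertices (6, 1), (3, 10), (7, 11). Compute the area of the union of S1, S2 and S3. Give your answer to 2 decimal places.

By inclusion–exclusion:
Individual areas: |S1| = 81, |S2| = 10, |S3| = 19.5.
|S1∩S2| = 8.6115.
|S1∩S3| = 16.6979.
|S2∩S3| = 0.1667.
|S1∩S2∩S3| = 0.1667.
|S1 ∪ S2 ∪ S3| = 110.5 − 25.4761 + 0.1667 = 85.19.

85.19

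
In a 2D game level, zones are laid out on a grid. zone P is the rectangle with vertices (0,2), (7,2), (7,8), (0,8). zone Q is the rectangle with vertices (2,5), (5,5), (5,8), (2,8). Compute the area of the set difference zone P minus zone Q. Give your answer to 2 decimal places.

33.00

|zone P∩zone Q|: x∈[2,5], y∈[5,8] → 3·3 = 9.
|zone P| = 42.
|zone P ∖ zone Q| = |zone P| − |zone P∩zone Q| = 42 − 9 = 33.00.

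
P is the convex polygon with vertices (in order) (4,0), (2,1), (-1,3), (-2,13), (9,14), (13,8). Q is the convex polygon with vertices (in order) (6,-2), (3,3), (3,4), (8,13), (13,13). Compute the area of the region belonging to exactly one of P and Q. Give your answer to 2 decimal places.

100.77

|P| = 141.5, |Q| = 67.5, |P∩Q| = 54.1152.
|P △ Q| = |P| + |Q| − 2·|P∩Q| = 141.5 + 67.5 − 108.2304 = 100.77.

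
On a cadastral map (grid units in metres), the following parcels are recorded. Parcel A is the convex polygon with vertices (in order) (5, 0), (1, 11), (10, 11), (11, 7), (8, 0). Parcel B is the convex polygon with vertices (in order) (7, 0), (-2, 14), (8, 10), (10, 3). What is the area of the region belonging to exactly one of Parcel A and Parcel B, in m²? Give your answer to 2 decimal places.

32.43

|Parcel A| = 75.5, |Parcel B| = 65.5, |Parcel A∩Parcel B| = 54.2836.
|Parcel A △ Parcel B| = |Parcel A| + |Parcel B| − 2·|Parcel A∩Parcel B| = 75.5 + 65.5 − 108.5673 = 32.43.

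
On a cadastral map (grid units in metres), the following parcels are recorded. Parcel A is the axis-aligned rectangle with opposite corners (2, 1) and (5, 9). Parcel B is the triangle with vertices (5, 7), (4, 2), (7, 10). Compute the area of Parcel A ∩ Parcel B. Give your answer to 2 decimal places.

1.17

The intersection is the polygon with vertices (5,4.667), (4,2), (5,7).
By the shoelace formula its area is 1.17.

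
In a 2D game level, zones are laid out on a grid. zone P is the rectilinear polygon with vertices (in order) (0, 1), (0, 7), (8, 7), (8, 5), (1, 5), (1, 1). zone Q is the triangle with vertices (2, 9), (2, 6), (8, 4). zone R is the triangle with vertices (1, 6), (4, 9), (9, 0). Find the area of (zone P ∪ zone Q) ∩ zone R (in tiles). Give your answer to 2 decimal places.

The region (zone P ∪ zone Q) ∩ zone R is the polygon with vertices (4.4,7), (5.111,7), (6.5,4.5), (5,5), (2.333,5), (1,6), (2,7), (3.091,8.091).
By the shoelace formula its area is 9.78.

9.78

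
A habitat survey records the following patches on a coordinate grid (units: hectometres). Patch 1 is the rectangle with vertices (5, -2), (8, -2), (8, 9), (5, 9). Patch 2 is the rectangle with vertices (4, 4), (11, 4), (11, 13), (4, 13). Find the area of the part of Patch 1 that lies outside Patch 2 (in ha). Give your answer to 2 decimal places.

18.00

|Patch 1∩Patch 2|: x∈[5,8], y∈[4,9] → 3·5 = 15.
|Patch 1| = 33.
|Patch 1 ∖ Patch 2| = |Patch 1| − |Patch 1∩Patch 2| = 33 − 15 = 18.00.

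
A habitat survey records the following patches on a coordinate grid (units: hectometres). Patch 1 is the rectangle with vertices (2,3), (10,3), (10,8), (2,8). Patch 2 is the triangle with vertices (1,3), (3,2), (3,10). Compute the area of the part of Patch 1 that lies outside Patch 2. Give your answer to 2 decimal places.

35.32

|Patch 1| = 40, |Patch 1∩Patch 2| = 4.6786.
|Patch 1 ∖ Patch 2| = |Patch 1| − |Patch 1∩Patch 2| = 40 − 4.6786 = 35.32.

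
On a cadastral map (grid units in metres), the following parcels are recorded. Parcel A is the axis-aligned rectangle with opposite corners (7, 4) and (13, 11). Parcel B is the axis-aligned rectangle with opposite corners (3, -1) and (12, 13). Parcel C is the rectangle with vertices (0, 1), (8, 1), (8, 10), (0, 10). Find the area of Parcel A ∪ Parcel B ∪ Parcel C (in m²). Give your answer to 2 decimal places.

By inclusion–exclusion:
Individual areas: |Parcel A| = 42, |Parcel B| = 126, |Parcel C| = 72.
|Parcel A∩Parcel B|: x∈[7,12], y∈[4,11] → 5·7 = 35.
|Parcel A∩Parcel C|: x∈[7,8], y∈[4,10] → 1·6 = 6.
|Parcel B∩Parcel C|: x∈[3,8], y∈[1,10] → 5·9 = 45.
|Parcel A∩Parcel B∩Parcel C| = 6.
|Parcel A ∪ Parcel B ∪ Parcel C| = 240 − 86 + 6 = 160.00.

160.00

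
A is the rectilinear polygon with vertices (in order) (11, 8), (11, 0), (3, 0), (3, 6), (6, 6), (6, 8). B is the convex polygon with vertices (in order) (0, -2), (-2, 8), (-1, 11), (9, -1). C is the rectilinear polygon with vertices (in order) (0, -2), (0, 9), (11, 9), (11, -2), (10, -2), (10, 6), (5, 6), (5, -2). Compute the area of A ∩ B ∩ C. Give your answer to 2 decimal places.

9.98

The intersection is the polygon with vertices (3,6), (3.167,6), (5,3.8), (5,0), (3,0).
By the shoelace formula its area is 9.98.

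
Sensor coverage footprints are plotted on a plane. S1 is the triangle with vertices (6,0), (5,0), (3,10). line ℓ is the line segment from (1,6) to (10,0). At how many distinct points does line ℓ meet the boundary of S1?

2

The segment meets the boundary at (5,3.333), (4.231,3.846).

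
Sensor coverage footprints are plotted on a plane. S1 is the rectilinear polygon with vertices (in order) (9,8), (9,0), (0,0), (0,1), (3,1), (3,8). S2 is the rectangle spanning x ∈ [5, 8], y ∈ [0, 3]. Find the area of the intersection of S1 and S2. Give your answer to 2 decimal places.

The intersection is the polygon with vertices (5,0), (5,3), (8,3), (8,0).
By the shoelace formula its area is 9.00.

9.00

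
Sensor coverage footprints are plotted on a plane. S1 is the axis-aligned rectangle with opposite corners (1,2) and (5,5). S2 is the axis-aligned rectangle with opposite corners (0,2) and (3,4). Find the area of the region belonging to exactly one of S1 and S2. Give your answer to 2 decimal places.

|S1∩S2|: x∈[1,3], y∈[2,4] → 2·2 = 4.
|S1 △ S2| = |S1| + |S2| − 2·|S1∩S2| = 12 + 6 − 8 = 10.00.

10.00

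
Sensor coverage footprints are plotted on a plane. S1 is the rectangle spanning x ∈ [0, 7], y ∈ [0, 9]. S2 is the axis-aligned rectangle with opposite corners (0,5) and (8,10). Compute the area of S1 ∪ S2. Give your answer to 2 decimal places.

75.00

By inclusion–exclusion:
Individual areas: |S1| = 63, |S2| = 40.
|S1∩S2|: x∈[0,7], y∈[5,9] → 7·4 = 28.
|S1 ∪ S2| = 103 − 28 = 75.00.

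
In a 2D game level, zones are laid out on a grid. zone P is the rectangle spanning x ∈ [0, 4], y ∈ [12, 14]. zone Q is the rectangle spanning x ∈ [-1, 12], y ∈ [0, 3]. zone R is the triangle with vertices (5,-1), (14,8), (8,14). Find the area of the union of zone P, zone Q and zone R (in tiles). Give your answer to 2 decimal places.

By inclusion–exclusion:
Individual areas: |zone P| = 8, |zone Q| = 39, |zone R| = 54.
|zone P∩zone Q| = 0 (no overlap).
|zone P∩zone R| = 0.
|zone Q∩zone R| = 6.
|zone P∩zone Q∩zone R| = 0.
|zone P ∪ zone Q ∪ zone R| = 101 − 6 + 0 = 95.00.

95.00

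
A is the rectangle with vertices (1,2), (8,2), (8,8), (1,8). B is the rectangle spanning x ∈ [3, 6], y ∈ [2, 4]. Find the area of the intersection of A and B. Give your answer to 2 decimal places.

6.00

|A∩B|: x∈[3,6], y∈[2,4] → 3·2 = 6.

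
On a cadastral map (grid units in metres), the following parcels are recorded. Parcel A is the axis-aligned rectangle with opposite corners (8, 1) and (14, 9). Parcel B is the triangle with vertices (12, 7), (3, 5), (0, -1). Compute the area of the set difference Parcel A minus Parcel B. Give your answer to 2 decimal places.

44.44

|Parcel A| = 48, |Parcel A∩Parcel B| = 3.5556.
|Parcel A ∖ Parcel B| = |Parcel A| − |Parcel A∩Parcel B| = 48 − 3.5556 = 44.44.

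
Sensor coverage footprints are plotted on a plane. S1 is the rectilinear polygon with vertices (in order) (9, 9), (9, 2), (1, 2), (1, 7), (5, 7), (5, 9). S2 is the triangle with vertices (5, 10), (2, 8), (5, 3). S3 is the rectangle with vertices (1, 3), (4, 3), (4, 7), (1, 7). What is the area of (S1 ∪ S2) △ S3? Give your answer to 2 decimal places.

|S1 ∪ S2| = 53.7.
|(S1 ∪ S2) ∩ S3| = 12.
|(S1 ∪ S2) △ S3| = 53.7 + 12 − 24 = 41.70.

41.70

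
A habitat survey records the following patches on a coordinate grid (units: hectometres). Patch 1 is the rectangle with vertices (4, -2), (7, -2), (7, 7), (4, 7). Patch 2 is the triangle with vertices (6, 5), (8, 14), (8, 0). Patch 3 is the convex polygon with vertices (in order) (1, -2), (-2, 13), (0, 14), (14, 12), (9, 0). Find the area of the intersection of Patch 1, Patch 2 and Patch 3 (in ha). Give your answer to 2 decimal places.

2.81

The intersection is the polygon with vertices (7,2.5), (6,5), (6.444,7), (7,7).
By the shoelace formula its area is 2.81.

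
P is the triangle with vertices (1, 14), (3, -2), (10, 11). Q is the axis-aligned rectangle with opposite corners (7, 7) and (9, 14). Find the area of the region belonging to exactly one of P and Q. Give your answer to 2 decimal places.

|P| = 69, |Q| = 14, |P∩Q| = 8.0971.
|P △ Q| = |P| + |Q| − 2·|P∩Q| = 69 + 14 − 16.1941 = 66.81.

66.81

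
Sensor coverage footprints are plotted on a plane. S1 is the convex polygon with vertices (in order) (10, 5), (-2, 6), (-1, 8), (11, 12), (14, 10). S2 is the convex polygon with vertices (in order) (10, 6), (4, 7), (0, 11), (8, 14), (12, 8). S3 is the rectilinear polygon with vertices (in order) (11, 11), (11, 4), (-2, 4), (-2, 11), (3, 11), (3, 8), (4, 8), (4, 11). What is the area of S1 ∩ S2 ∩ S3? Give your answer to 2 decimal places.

29.25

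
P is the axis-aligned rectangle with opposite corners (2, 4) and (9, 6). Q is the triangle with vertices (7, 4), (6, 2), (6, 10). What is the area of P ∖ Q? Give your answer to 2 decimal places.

12.33

|P| = 14, |P∩Q| = 1.6667.
|P ∖ Q| = |P| − |P∩Q| = 14 − 1.6667 = 12.33.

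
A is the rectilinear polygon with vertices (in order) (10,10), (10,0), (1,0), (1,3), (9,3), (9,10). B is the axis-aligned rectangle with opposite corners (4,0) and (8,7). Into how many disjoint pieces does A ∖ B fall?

A ∖ B splits into 2 disjoint pieces (area 13, area 9).

2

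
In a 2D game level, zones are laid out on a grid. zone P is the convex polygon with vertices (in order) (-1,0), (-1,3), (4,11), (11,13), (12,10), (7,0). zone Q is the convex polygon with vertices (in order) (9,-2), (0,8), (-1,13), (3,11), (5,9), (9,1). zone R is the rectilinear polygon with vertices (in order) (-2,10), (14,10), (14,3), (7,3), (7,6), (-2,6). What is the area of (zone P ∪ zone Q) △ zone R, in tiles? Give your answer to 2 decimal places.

110.76

|zone P ∪ zone Q| = 125.0211.
|(zone P ∪ zone Q) ∩ zone R| = 49.6305.
|(zone P ∪ zone Q) △ zone R| = 125.0211 + 85 − 99.2611 = 110.76.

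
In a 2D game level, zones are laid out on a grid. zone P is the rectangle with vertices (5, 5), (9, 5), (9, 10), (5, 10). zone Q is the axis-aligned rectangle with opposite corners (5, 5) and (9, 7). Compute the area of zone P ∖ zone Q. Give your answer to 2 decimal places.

|zone P∩zone Q|: x∈[5,9], y∈[5,7] → 4·2 = 8.
|zone P| = 20.
|zone P ∖ zone Q| = |zone P| − |zone P∩zone Q| = 20 − 8 = 12.00.

12.00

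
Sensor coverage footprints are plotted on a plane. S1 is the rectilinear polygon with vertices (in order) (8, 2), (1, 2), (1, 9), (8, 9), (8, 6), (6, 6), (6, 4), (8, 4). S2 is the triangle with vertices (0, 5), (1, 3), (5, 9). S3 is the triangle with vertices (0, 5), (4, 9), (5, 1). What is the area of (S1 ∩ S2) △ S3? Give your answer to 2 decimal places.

|S1 ∩ S2| = 5.6.
|(S1 ∩ S2) ∩ S3| = 5.019.
|(S1 ∩ S2) △ S3| = 5.6 + 18 − 10.038 = 13.56.

13.56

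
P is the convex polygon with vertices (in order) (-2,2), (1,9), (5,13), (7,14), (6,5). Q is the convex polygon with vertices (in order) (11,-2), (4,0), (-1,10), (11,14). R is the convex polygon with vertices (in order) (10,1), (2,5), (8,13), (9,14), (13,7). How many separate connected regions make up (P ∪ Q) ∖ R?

(P ∪ Q) ∖ R splits into 2 disjoint pieces (area 69.9949, area 2.94).

2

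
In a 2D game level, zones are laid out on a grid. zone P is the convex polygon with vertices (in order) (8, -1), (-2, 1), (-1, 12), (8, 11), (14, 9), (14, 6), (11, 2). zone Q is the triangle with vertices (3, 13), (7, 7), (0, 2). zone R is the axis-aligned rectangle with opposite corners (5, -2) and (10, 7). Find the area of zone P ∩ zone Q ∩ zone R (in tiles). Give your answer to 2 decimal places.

1.43

The intersection is the polygon with vertices (5,5.571), (5,7), (7,7).
By the shoelace formula its area is 1.43.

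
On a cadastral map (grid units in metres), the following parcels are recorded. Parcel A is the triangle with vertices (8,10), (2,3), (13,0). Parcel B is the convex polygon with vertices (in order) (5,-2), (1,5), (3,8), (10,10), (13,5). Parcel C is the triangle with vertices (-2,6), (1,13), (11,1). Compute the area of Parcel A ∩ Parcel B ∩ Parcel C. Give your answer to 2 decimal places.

The intersection is the polygon with vertices (9.214,1.687), (2.942,4.099), (5.718,7.338), (9.916,2.301).
By the shoelace formula its area is 16.56.

16.56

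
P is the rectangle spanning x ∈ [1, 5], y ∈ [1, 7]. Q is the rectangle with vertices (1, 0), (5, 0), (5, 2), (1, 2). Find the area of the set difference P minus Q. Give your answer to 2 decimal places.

|P∩Q|: x∈[1,5], y∈[1,2] → 4·1 = 4.
|P| = 24.
|P ∖ Q| = |P| − |P∩Q| = 24 − 4 = 20.00.

20.00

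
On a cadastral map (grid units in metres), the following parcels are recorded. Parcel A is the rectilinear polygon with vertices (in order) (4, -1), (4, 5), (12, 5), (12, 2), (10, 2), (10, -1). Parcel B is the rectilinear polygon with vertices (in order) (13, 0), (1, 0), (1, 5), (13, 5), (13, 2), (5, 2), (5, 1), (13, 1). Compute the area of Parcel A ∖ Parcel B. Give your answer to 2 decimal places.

11.00

|Parcel A| = 42, |Parcel A∩Parcel B| = 31.
|Parcel A ∖ Parcel B| = |Parcel A| − |Parcel A∩Parcel B| = 42 − 31 = 11.00.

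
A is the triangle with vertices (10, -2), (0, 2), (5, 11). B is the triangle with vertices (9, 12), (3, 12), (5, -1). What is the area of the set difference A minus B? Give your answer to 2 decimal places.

34.24

|A| = 55, |A∩B| = 20.7634.
|A ∖ B| = |A| − |A∩B| = 55 − 20.7634 = 34.24.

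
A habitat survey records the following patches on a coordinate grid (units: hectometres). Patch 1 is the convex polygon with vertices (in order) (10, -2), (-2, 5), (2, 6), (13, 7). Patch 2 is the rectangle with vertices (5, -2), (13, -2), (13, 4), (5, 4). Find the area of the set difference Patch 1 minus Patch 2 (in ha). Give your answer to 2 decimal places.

|Patch 1| = 68, |Patch 1∩Patch 2| = 28.7083.
|Patch 1 ∖ Patch 2| = |Patch 1| − |Patch 1∩Patch 2| = 68 − 28.7083 = 39.29.

39.29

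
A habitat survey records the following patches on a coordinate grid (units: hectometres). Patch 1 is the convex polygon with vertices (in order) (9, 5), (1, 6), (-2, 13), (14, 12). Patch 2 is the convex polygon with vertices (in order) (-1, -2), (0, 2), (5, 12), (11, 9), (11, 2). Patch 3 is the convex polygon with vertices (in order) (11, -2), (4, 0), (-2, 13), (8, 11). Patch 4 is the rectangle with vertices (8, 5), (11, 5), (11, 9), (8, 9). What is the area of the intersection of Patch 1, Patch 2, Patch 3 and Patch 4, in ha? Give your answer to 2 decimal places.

The intersection is the polygon with vertices (9.291,5.407), (9,5), (8,5.125), (8,9), (8.461,9).
By the shoelace formula its area is 3.55.

3.55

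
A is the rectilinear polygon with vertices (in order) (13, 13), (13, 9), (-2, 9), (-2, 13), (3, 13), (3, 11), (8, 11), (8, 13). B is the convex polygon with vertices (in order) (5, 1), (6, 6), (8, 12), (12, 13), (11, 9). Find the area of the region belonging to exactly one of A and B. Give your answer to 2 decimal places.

|A| = 50, |B| = 30.5, |A∩B| = 13.3333.
|A △ B| = |A| + |B| − 2·|A∩B| = 50 + 30.5 − 26.6667 = 53.83.

53.83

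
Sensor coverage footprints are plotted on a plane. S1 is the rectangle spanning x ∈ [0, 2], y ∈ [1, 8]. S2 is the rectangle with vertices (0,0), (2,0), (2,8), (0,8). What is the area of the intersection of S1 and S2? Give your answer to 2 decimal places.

|S1∩S2|: x∈[0,2], y∈[1,8] → 2·7 = 14.

14.00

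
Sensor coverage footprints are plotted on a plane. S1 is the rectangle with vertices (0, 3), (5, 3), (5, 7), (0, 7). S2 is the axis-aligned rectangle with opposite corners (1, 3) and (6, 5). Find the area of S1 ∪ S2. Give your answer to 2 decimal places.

22.00

By inclusion–exclusion:
Individual areas: |S1| = 20, |S2| = 10.
|S1∩S2|: x∈[1,5], y∈[3,5] → 4·2 = 8.
|S1 ∪ S2| = 30 − 8 = 22.00.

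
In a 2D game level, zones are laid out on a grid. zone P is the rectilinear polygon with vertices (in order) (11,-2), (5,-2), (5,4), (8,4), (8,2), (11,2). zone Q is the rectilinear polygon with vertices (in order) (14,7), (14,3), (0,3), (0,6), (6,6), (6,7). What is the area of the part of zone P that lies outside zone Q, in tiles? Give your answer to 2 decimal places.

27.00

|zone P| = 30, |zone P∩zone Q| = 3.
|zone P ∖ zone Q| = |zone P| − |zone P∩zone Q| = 30 − 3 = 27.00.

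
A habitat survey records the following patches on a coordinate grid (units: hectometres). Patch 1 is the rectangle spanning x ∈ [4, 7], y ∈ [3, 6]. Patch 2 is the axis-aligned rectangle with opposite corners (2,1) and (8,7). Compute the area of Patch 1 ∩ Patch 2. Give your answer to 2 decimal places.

9.00

|Patch 1∩Patch 2|: x∈[4,7], y∈[3,6] → 3·3 = 9.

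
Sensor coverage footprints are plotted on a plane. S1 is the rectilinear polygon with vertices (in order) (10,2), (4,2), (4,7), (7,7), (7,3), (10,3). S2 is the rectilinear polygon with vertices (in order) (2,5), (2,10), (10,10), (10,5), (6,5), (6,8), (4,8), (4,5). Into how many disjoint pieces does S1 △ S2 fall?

S1 △ S2 is a single connected region.

1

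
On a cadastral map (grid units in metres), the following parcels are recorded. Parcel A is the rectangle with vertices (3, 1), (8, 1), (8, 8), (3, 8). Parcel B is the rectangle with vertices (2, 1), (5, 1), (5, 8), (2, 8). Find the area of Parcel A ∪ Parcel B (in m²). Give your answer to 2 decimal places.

42.00

By inclusion–exclusion:
Individual areas: |Parcel A| = 35, |Parcel B| = 21.
|Parcel A∩Parcel B|: x∈[3,5], y∈[1,8] → 2·7 = 14.
|Parcel A ∪ Parcel B| = 56 − 14 = 42.00.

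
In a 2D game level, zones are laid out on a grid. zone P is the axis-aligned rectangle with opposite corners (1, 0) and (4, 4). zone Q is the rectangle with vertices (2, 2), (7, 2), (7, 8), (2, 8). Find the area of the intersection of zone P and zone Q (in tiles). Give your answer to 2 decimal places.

4.00

|zone P∩zone Q|: x∈[2,4], y∈[2,4] → 2·2 = 4.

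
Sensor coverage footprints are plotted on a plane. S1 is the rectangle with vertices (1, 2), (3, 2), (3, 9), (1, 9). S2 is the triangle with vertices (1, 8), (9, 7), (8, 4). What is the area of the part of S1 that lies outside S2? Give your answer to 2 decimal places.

13.11

|S1| = 14, |S1∩S2| = 0.8929.
|S1 ∖ S2| = |S1| − |S1∩S2| = 14 − 0.8929 = 13.11.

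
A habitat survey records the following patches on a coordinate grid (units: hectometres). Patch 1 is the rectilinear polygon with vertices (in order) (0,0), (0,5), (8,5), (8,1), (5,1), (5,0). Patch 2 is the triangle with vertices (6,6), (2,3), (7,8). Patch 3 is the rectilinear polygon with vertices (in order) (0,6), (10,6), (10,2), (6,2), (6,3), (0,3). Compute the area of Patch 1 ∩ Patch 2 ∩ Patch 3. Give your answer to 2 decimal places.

0.67

The intersection is the polygon with vertices (2,3), (4,5), (4.667,5).
By the shoelace formula its area is 0.67.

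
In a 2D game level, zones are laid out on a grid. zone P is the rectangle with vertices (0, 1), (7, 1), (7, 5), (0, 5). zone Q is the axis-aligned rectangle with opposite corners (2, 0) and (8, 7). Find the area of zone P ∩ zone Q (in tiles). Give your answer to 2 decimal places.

|zone P∩zone Q|: x∈[2,7], y∈[1,5] → 5·4 = 20.

20.00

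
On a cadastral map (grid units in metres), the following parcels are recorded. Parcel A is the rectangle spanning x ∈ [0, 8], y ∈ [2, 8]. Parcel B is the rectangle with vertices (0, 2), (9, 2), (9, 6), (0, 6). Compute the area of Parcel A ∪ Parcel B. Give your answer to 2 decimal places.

52.00

By inclusion–exclusion:
Individual areas: |Parcel A| = 48, |Parcel B| = 36.
|Parcel A∩Parcel B|: x∈[0,8], y∈[2,6] → 8·4 = 32.
|Parcel A ∪ Parcel B| = 84 − 32 = 52.00.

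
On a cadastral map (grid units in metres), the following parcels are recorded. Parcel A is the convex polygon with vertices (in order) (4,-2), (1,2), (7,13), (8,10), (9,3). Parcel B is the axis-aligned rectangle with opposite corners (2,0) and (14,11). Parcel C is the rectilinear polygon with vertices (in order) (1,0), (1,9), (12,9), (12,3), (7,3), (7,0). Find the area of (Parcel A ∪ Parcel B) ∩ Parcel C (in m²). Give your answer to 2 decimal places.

76.58

|Parcel A ∪ Parcel B| = 138.8409.
|(Parcel A ∪ Parcel B) ∩ Parcel C| = 76.58.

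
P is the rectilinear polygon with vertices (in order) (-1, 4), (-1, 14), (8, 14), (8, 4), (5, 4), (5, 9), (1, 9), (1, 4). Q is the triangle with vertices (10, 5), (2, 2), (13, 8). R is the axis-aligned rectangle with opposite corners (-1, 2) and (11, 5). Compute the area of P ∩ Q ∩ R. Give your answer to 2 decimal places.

1.33

The intersection is the polygon with vertices (7.333,4), (5.667,4), (7.5,5), (8,5), (8,4.25).
By the shoelace formula its area is 1.33.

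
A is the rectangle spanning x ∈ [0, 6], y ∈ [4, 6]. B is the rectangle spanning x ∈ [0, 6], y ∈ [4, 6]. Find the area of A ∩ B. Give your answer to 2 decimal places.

|A∩B|: x∈[0,6], y∈[4,6] → 6·2 = 12.

12.00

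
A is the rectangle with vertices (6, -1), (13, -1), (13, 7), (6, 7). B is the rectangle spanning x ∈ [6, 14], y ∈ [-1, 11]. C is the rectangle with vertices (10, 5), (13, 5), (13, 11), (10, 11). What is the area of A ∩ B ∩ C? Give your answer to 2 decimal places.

The intersection is the polygon with vertices (13,5), (10,5), (10,7), (13,7).
By the shoelace formula its area is 6.00.

6.00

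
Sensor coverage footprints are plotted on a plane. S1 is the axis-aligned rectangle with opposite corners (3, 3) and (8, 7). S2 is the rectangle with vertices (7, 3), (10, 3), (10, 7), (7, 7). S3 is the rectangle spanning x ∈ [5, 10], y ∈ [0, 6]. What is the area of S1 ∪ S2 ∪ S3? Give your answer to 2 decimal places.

By inclusion–exclusion:
Individual areas: |S1| = 20, |S2| = 12, |S3| = 30.
|S1∩S2|: x∈[7,8], y∈[3,7] → 1·4 = 4.
|S1∩S3|: x∈[5,8], y∈[3,6] → 3·3 = 9.
|S2∩S3|: x∈[7,10], y∈[3,6] → 3·3 = 9.
|S1∩S2∩S3| = 3.
|S1 ∪ S2 ∪ S3| = 62 − 22 + 3 = 43.00.

43.00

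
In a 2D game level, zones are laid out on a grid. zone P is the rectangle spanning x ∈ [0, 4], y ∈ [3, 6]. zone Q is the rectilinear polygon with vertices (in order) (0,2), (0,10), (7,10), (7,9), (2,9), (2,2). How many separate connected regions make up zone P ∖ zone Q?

zone P ∖ zone Q is a single connected region.

1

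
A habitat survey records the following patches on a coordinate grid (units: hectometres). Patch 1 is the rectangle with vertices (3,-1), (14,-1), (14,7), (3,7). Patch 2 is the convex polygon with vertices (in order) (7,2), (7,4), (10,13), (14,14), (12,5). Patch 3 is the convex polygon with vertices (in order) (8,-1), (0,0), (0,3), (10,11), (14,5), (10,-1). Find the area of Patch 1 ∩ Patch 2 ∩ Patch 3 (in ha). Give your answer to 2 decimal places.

The intersection is the polygon with vertices (12,5), (7,2), (7,4), (8,7), (12.444,7).
By the shoelace formula its area is 16.44.

16.44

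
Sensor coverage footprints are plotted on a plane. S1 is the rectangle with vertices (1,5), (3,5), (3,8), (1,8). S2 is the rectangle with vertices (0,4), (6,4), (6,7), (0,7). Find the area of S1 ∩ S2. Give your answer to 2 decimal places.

|S1∩S2|: x∈[1,3], y∈[5,7] → 2·2 = 4.

4.00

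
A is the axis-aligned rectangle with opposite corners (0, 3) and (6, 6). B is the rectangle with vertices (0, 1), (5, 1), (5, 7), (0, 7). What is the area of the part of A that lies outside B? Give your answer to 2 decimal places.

3.00

|A∩B|: x∈[0,5], y∈[3,6] → 5·3 = 15.
|A| = 18.
|A ∖ B| = |A| − |A∩B| = 18 − 15 = 3.00.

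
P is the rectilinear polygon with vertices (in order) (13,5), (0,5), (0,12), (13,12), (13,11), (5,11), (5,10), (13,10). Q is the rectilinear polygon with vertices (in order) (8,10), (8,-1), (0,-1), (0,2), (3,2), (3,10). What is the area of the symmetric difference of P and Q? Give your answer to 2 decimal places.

97.00

|P| = 83, |Q| = 64, |P∩Q| = 25.
|P △ Q| = |P| + |Q| − 2·|P∩Q| = 83 + 64 − 50 = 97.00.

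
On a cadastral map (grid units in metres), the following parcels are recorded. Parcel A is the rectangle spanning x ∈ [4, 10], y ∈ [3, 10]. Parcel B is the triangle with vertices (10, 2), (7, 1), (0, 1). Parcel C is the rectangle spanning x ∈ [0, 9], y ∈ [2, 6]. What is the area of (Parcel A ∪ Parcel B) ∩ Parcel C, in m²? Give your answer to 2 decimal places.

The region (Parcel A ∪ Parcel B) ∩ Parcel C is the polygon with vertices (4,3), (4,6), (9,6), (9,3).
By the shoelace formula its area is 15.00.

15.00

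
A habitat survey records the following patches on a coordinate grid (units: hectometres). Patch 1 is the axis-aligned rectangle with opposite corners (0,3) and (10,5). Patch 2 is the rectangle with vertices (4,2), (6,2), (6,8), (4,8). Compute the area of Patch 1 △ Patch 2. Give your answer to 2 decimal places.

|Patch 1∩Patch 2|: x∈[4,6], y∈[3,5] → 2·2 = 4.
|Patch 1 △ Patch 2| = |Patch 1| + |Patch 2| − 2·|Patch 1∩Patch 2| = 20 + 12 − 8 = 24.00.

24.00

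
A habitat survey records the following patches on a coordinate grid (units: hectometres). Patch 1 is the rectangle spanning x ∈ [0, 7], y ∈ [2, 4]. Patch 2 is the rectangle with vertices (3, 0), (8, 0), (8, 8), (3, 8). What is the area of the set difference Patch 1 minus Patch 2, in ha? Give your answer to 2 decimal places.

6.00

|Patch 1∩Patch 2|: x∈[3,7], y∈[2,4] → 4·2 = 8.
|Patch 1| = 14.
|Patch 1 ∖ Patch 2| = |Patch 1| − |Patch 1∩Patch 2| = 14 − 8 = 6.00.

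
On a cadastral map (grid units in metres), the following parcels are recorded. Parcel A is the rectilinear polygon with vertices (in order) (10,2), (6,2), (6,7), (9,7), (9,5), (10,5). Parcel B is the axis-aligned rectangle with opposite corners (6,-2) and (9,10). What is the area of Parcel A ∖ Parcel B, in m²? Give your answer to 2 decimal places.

3.00

|Parcel A| = 18, |Parcel A∩Parcel B| = 15.
|Parcel A ∖ Parcel B| = |Parcel A| − |Parcel A∩Parcel B| = 18 − 15 = 3.00.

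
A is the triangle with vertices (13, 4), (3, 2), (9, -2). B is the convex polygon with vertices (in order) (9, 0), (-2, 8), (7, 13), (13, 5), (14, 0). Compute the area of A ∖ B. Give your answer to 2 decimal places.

|A| = 26, |A∩B| = 14.5882.
|A ∖ B| = |A| − |A∩B| = 26 − 14.5882 = 11.41.

11.41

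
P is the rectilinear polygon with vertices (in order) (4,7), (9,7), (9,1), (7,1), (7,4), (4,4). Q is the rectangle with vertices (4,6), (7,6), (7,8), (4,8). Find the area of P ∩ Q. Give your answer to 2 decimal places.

The intersection is the polygon with vertices (7,7), (7,6), (4,6), (4,7).
By the shoelace formula its area is 3.00.

3.00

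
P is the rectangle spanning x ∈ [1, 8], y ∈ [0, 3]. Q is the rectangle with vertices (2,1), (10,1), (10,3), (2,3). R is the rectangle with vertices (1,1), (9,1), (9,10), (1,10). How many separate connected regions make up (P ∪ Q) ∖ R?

(P ∪ Q) ∖ R splits into 2 disjoint pieces (area 7, area 2).

2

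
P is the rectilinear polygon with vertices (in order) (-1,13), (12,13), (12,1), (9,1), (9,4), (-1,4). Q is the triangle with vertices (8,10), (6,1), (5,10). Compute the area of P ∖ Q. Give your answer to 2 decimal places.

|P| = 126, |P∩Q| = 12.
|P ∖ Q| = |P| − |P∩Q| = 126 − 12 = 114.00.

114.00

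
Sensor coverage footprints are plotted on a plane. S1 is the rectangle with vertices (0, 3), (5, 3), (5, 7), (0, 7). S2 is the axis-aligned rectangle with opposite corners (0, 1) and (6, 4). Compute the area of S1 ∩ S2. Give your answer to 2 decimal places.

5.00

|S1∩S2|: x∈[0,5], y∈[3,4] → 5·1 = 5.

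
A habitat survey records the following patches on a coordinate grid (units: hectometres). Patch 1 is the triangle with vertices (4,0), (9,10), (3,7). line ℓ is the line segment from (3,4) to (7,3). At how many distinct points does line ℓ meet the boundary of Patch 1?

The segment meets the boundary at (5.667,3.333), (3.444,3.889).

2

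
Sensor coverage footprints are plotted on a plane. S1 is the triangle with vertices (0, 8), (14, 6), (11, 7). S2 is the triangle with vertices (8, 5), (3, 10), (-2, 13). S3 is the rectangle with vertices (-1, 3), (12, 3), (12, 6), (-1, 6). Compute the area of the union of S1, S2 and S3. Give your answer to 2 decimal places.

47.69

By inclusion–exclusion:
Individual areas: |S1| = 4, |S2| = 5, |S3| = 39.
|S1∩S2| = 0.189.
|S1∩S3| = 0.
|S2∩S3| = 0.125.
|S1∩S2∩S3| = 0.
|S1 ∪ S2 ∪ S3| = 48 − 0.314 + 0 = 47.69.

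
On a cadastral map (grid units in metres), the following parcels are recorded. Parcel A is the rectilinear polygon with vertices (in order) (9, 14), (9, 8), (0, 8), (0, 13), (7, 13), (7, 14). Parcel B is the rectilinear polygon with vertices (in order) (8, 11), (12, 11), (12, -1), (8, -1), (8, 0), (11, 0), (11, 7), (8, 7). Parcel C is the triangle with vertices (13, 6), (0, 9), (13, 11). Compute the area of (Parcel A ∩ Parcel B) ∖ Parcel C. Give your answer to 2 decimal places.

0.69

|Parcel A ∩ Parcel B| = 3.
|(Parcel A ∩ Parcel B) ∩ Parcel C| = 2.3077.
|(Parcel A ∩ Parcel B) ∖ Parcel C| = 3 − 2.3077 = 0.69.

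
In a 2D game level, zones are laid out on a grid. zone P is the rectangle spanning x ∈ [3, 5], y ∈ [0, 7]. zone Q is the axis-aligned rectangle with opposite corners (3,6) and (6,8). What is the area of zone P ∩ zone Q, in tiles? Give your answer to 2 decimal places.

2.00

|zone P∩zone Q|: x∈[3,5], y∈[6,7] → 2·1 = 2.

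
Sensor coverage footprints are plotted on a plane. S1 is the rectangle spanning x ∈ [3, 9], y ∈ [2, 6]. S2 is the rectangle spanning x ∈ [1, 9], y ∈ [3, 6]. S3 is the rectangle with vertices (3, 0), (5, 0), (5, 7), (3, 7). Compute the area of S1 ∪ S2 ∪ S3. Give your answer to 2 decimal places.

By inclusion–exclusion:
Individual areas: |S1| = 24, |S2| = 24, |S3| = 14.
|S1∩S2|: x∈[3,9], y∈[3,6] → 6·3 = 18.
|S1∩S3|: x∈[3,5], y∈[2,6] → 2·4 = 8.
|S2∩S3|: x∈[3,5], y∈[3,6] → 2·3 = 6.
|S1∩S2∩S3| = 6.
|S1 ∪ S2 ∪ S3| = 62 − 32 + 6 = 36.00.

36.00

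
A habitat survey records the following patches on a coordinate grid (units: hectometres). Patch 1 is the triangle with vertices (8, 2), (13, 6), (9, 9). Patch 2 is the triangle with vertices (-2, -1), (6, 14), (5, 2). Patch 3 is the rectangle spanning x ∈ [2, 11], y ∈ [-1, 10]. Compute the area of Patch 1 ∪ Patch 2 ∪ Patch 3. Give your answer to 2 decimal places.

117.27

By inclusion–exclusion:
Individual areas: |Patch 1| = 15.5, |Patch 2| = 40.5, |Patch 3| = 99.
|Patch 1∩Patch 2| = 0.
|Patch 1∩Patch 3| = 12.4.
|Patch 2∩Patch 3| = 25.3286.
|Patch 1∩Patch 2∩Patch 3| = 0.
|Patch 1 ∪ Patch 2 ∪ Patch 3| = 155 − 37.7286 + 0 = 117.27.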